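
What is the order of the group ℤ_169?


ℤ_n has n elements.

|ℤ_169| = 169


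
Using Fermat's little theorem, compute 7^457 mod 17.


Fermat's little theorem: if p is prime and gcd(a,p)=1, then a^(p-1) ≡ 1 (mod p)
p = 17 is prime, gcd(7,17) = 1
Reduce exponent: 457 mod 16 = 9
So 7^457 ≡ 7^9 (mod 17)
7^9 mod 17 = 10

7^457 ≡ 10 (mod 17)


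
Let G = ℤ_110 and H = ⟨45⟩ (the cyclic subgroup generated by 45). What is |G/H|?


|⟨45⟩| = n / gcd(45, 110) = 110 / 5 = 22
H is normal (ℤ_110 is abelian).
|G/H| = |G| / |H| = 110 / 22 = 5

|G/H| = 5


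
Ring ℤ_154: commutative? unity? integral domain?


ℤ_154 is a commutative ring with unity 1; 154 = 2×77 is composite, so 2·77 ≡ 0 gives zero divisors (not an integral domain)
Commutative: Yes
Integral domain: No
Has unity: Yes

ℤ_154: Commutative=Yes, Unity=Yes


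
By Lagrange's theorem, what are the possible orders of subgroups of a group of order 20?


Lagrange's theorem: |H| divides |G|
|G| = 20
Divisors of 20: 1, 2, 4, 5, 10, 20

Possible subgroup orders: {1, 2, 4, 5, 10, 20}


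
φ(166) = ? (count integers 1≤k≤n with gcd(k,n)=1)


Factor n: 166 = 2 × 83
φ(n) = n · ∏(1 - 1/p) over distinct primes p | n
φ(166) = 166 · (1 - 1/2) · (1 - 1/83) = 82

φ(166) = 82


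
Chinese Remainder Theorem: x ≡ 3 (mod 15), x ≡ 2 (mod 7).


m₁ = 15, m₂ = 7, gcd = 1, so CRT applies. M = m₁·m₂ = 105
Let M₁ = M/m₁ = 7, M₂ = M/m₂ = 15
Find y₁ ≡ M₁⁻¹ (mod m₁): 7⁻¹ ≡ 13 (mod 15)
Find y₂ ≡ M₂⁻¹ (mod m₂): 15⁻¹ ≡ 1 (mod 7)
x = a₁·M₁·y₁ + a₂·M₂·y₂ = 3·7·13 + 2·15·1 = 303
Reduce mod 105: x ≡ 93
Check: 93 mod 15 = 3 ✓, 93 mod 7 = 2 ✓

x ≡ 93 (mod 105)


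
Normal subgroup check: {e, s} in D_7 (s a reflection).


H = {e, s} in D_7 (s a reflection)
r·s·r⁻¹ = sr⁻² ≠ s for n ≥ 3, so {e, s} is not closed under conjugation

No, not a normal subgroup


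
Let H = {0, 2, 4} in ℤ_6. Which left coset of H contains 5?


5 + H = {5 + h (mod 6) : h ∈ H}
5+0=5, 5+2=1, 5+4=3
5 + H = {1, 3, 5} = 1 + H

5 + H = {1, 3, 5}


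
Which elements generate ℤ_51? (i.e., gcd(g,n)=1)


g generates ℤ_n iff gcd(g,n) = 1
Prime factors of 51: 3, 17
Generators are g ∈ {1,...,50} not divisible by any of these primes.
Generators: {1, 2, 4, 5, 7, 8, 10, 11, 13, 14, 16, 19, 20, 22, 23, 25, 26, 28, 29, 31, 32, 35, 37, 38, 40, 41, 43, 44, 46, 47, 49, 50}
Number of generators = φ(51) = 32

Generators of ℤ_51 = {1, 2, 4, 5, 7, 8, 10, 11, 13, 14, 16, 19, 20, 22, 23, 25, 26, 28, 29, 31, 32, 35, 37, 38, 40, 41, 43, 44, 46, 47, 49, 50}


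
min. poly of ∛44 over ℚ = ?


∛44 satisfies x³ - 44 = 0, irreducible over ℚ (no rational root; 44 is not a perfect cube)

Minimal polynomial: x³ - 44


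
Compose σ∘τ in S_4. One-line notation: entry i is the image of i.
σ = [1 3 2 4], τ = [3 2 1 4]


σ∘τ: apply τ first, then σ
1 →τ 3 →σ 2
2 →τ 2 →σ 3
3 →τ 1 →σ 1
4 →τ 4 →σ 4

σ∘τ = [2 3 1 4]


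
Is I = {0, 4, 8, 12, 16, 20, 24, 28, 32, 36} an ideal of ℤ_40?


Check ideal conditions for I = {0, 4, 8, 12, 16, 20, 24, 28, 32, 36} in ℤ_40:
(1) I is an additive subgroup? Yes
(2) For r ∈ ℤ_40 and a ∈ I: r·a ∈ I? Yes

Yes, I is an ideal of ℤ_40


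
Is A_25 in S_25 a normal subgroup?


H = A_25 in S_25
A_25 has index 2 in S_25, and every subgroup of index 2 is normal

Yes, normal subgroup


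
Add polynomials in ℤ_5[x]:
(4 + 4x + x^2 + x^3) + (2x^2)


Add coefficients mod 5:
x^0: 4 + 0 = 4 (mod 5)
x^1: 4 + 0 = 4 (mod 5)
x^2: 1 + 2 = 3 (mod 5)
x^3: 1 + 0 = 1 (mod 5)
Result: 4 + 4x + 3x^2 + x^3

f + g = 4 + 4x + 3x^2 + x^3


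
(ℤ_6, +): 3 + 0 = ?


Operation: addition mod 6
3 + 0 = (a + b) mod 6 with a = 3, b = 0

3 + 0 = 3


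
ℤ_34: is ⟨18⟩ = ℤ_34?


g generates ℤ_n iff gcd(g, n) = 1
gcd(18, 34) = 2
Since gcd = 2 ≠ 1, ⟨18⟩ has order 17 < 34, so 18 is not a generator.

No, 18 does not generate ℤ_34


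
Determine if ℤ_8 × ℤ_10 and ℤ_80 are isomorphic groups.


Comparing ℤ_8 × ℤ_10 and ℤ_80:
gcd(8,10) = 2 ≠ 1. Max element order in ℤ_8×ℤ_10 is lcm(8,10) = 40 < 80, so it has no element of order 80

No, ℤ_8 × ℤ_10 ≇ ℤ_80


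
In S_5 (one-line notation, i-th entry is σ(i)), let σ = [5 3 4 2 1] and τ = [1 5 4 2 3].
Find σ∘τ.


σ∘τ: apply τ first, then σ
1 →τ 1 →σ 5
2 →τ 5 →σ 1
3 →τ 4 →σ 2
4 →τ 2 →σ 3
5 →τ 3 →σ 4

σ∘τ = [5 1 2 3 4]


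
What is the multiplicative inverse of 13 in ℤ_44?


Use the extended Euclidean algorithm to write 1 = 13·s + 44·t; then s mod 44 is the inverse.
Euclidean algorithm:
  13 = 0·44 + 13
  44 = 3·13 + 5
  13 = 2·5 + 3
  5 = 1·3 + 2
  3 = 1·2 + 1
  2 = 2·1 + 0
gcd(13,44) = 1
Back-substitution gives: 13·(17) + 44·(-5) = 1
So 13⁻¹ ≡ 17 ≡ 17 (mod 44)
Check: 13 × 17 = 221 ≡ 1 (mod 44) ✓

13⁻¹ ≡ 17 (mod 44)


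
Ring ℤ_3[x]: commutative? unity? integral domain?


ℤ_3 is a field (n prime), so ℤ_3[x] is a commutative integral domain with unity
Commutative: Yes
Integral domain: Yes
Has unity: Yes

ℤ_3[x]: Commutative=Yes, Unity=Yes


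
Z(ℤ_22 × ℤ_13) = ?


Z(G) = {g ∈ G | gx = xg for all x ∈ G}
Direct product of abelian groups is abelian, so Z(G) = G

Z(ℤ_22 × ℤ_13) = ℤ_22 × ℤ_13


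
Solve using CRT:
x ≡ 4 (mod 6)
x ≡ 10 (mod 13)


m₁ = 6, m₂ = 13, gcd = 1, so CRT applies. M = m₁·m₂ = 78
Let M₁ = M/m₁ = 13, M₂ = M/m₂ = 6
Find y₁ ≡ M₁⁻¹ (mod m₁): 13⁻¹ ≡ 1 (mod 6)
Find y₂ ≡ M₂⁻¹ (mod m₂): 6⁻¹ ≡ 11 (mod 13)
x = a₁·M₁·y₁ + a₂·M₂·y₂ = 4·13·1 + 10·6·11 = 712
Reduce mod 78: x ≡ 10
Check: 10 mod 6 = 4 ✓, 10 mod 13 = 10 ✓

x ≡ 10 (mod 78)


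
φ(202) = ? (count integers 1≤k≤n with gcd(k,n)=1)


Factor n: 202 = 2 × 101
φ(n) = n · ∏(1 - 1/p) over distinct primes p | n
φ(202) = 202 · (1 - 1/2) · (1 - 1/101) = 100

φ(202) = 100


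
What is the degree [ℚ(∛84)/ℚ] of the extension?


∛84 has minimal polynomial x³ - 84 (irreducible over ℚ since 84 is not a perfect cube)

[ℚ(∛84)/ℚ] = 3


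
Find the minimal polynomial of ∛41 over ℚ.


∛41 satisfies x³ - 41 = 0, irreducible over ℚ (no rational root; 41 is not a perfect cube)

Minimal polynomial: x³ - 41


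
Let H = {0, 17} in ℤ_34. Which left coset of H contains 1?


1 + H = {1 + h (mod 34) : h ∈ H}
1+0=1, 1+17=18

1 + H = {1, 18}


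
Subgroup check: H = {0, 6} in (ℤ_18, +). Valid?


Subgroup test for H = {0, 6} in (ℤ_18, +):
(1) 0 ∈ H? Yes
(2) Closure: for all a,b ∈ H, (a+b) mod 18 ∈ H? No  [counterexample: 6 + 6 = 12 ∉ H]
(3) Inverses: for all a ∈ H, -a mod 18 ∈ H? No

No, H is not a subgroup of ℤ_18


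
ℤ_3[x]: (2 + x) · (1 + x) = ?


Expand and collect like terms; reduce coefficients mod 3:
x^0: 2·1 = 2 ≡ 2 (mod 3)
x^1: 2·1 + 1·1 = 3 ≡ 0 (mod 3)
x^2: 1·1 = 1 ≡ 1 (mod 3)
Result: 2 + x^2

f · g = 2 + x^2


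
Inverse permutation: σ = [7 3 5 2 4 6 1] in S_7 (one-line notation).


To find σ⁻¹, swap domain and range:
σ(1) = 7 → σ⁻¹(7) = 1
σ(2) = 3 → σ⁻¹(3) = 2
σ(3) = 5 → σ⁻¹(5) = 3
σ(4) = 2 → σ⁻¹(2) = 4
σ(5) = 4 → σ⁻¹(4) = 5
σ(6) = 6 → σ⁻¹(6) = 6
σ(7) = 1 → σ⁻¹(1) = 7

σ⁻¹ = [7 4 2 5 3 6 1]


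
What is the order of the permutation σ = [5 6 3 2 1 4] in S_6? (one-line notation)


Cycle decomposition: (1 5) (2 6 4)
Cycle lengths: 2, 3
Order = lcm(2, 3) = 6

ord(σ) = 6


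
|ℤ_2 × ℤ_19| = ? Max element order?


|ℤ_2 × ℤ_19| = 2 × 19 = 38
Max element order = lcm(2,19) = 38
Cyclic? Yes (gcd=1)

|ℤ_2×ℤ_19| = 38, max element order = 38


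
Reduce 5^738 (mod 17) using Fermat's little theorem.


Fermat's little theorem: if p is prime and gcd(a,p)=1, then a^(p-1) ≡ 1 (mod p)
p = 17 is prime, gcd(5,17) = 1
Reduce exponent: 738 mod 16 = 2
So 5^738 ≡ 5^2 (mod 17)
5^2 mod 17 = 8

5^738 ≡ 8 (mod 17)


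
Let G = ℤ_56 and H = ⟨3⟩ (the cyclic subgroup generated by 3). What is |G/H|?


|⟨3⟩| = n / gcd(3, 56) = 56 / 1 = 56
H is normal (ℤ_56 is abelian).
|G/H| = |G| / |H| = 56 / 56 = 1

|G/H| = 1


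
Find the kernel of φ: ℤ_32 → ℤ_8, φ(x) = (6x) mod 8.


Kernel = preimage of identity
ker(φ) = {x ∈ ℤ_32 : 6x ≡ 0 (mod 8)}. Since 8 | 32, φ is well-defined. The kernel is the cyclic subgroup ⟨4⟩ of ℤ_32 (order 8), i.e. {0, 4, 8, 12, 16, 20, 24, 28}

ker(φ) = {0, 4, 8, 12, 16, 20, 24, 28}


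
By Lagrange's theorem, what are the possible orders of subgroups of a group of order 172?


Lagrange's theorem: |H| divides |G|
|G| = 172
Divisors of 172: 1, 2, 4, 43, 86, 172

Possible subgroup orders: {1, 2, 4, 43, 86, 172}


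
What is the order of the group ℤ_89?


ℤ_n has n elements.

|ℤ_89| = 89


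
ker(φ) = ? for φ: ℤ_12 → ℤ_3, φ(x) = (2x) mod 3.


Kernel = preimage of identity
ker(φ) = {x ∈ ℤ_12 : 2x ≡ 0 (mod 3)}. Since 3 | 12, φ is well-defined. The kernel is the cyclic subgroup ⟨3⟩ of ℤ_12 (order 4), i.e. {0, 3, 6, 9}

ker(φ) = {0, 3, 6, 9}


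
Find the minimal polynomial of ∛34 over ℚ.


∛34 satisfies x³ - 34 = 0, irreducible over ℚ (no rational root; 34 is not a perfect cube)

Minimal polynomial: x³ - 34


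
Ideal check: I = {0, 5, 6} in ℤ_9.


Check ideal conditions for I = {0, 5, 6} in ℤ_9:
(1) I is an additive subgroup? No
(2) For r ∈ ℤ_9 and a ∈ I: r·a ∈ I? No  [counterexample: r=2, a=5, r·a mod 9 = 1 ∉ I]

No, I is not an ideal of ℤ_9


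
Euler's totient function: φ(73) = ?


Factor n: 73 = 73
φ(n) = n · ∏(1 - 1/p) over distinct primes p | n
φ(73) = 73 · (1 - 1/73) = 72

φ(73) = 72


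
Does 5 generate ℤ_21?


g generates ℤ_n iff gcd(g, n) = 1
gcd(5, 21) = 1
Since gcd = 1, 5 is a generator.

Yes, 5 generates ℤ_21


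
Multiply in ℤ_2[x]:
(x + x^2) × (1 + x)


Expand and collect like terms; reduce coefficients mod 2:
x^0: 0·1 = 0 ≡ 0 (mod 2)
x^1: 0·1 + 1·1 = 1 ≡ 1 (mod 2)
x^2: 1·1 + 1·1 = 2 ≡ 0 (mod 2)
x^3: 1·1 = 1 ≡ 1 (mod 2)
Result: x + x^3

f · g = x + x^3


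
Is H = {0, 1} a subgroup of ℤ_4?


Subgroup test for H = {0, 1} in (ℤ_4, +):
(1) 0 ∈ H? Yes
(2) Closure: for all a,b ∈ H, (a+b) mod 4 ∈ H? No  [counterexample: 1 + 1 = 2 ∉ H]
(3) Inverses: for all a ∈ H, -a mod 4 ∈ H? No

No, H is not a subgroup of ℤ_4


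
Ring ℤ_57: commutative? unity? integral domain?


ℤ_57 is a commutative ring with unity 1; 57 = 3×19 is composite, so 3·19 ≡ 0 gives zero divisors (not an integral domain)
Commutative: Yes
Integral domain: No
Has unity: Yes

ℤ_57: Commutative=Yes, Unity=Yes


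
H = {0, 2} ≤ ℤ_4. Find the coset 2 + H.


2 + H = {2 + h (mod 4) : h ∈ H}
2+0=2, 2+2=0
2 + H = {0, 2} = 0 + H

2 + H = {0, 2}


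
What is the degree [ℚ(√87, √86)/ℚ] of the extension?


[ℚ(√87,√86):ℚ] = [ℚ(√87,√86):ℚ(√87)]·[ℚ(√87):ℚ] = 2·2 = 4

[ℚ(√87, √86)/ℚ] = 4


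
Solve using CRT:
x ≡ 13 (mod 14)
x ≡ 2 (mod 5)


m₁ = 14, m₂ = 5, gcd = 1, so CRT applies. M = m₁·m₂ = 70
Let M₁ = M/m₁ = 5, M₂ = M/m₂ = 14
Find y₁ ≡ M₁⁻¹ (mod m₁): 5⁻¹ ≡ 3 (mod 14)
Find y₂ ≡ M₂⁻¹ (mod m₂): 14⁻¹ ≡ 4 (mod 5)
x = a₁·M₁·y₁ + a₂·M₂·y₂ = 13·5·3 + 2·14·4 = 307
Reduce mod 70: x ≡ 27
Check: 27 mod 14 = 13 ✓, 27 mod 5 = 2 ✓

x ≡ 27 (mod 70)


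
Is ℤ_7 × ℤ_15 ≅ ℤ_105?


Comparing ℤ_7 × ℤ_15 and ℤ_105:
gcd(7,15) = 1, so ℤ_7 × ℤ_15 ≅ ℤ_105 (CRT)

Yes, ℤ_7 × ℤ_15 ≅ ℤ_105


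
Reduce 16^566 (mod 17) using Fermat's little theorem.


Fermat's little theorem: if p is prime and gcd(a,p)=1, then a^(p-1) ≡ 1 (mod p)
p = 17 is prime, gcd(16,17) = 1
Reduce exponent: 566 mod 16 = 6
So 16^566 ≡ 16^6 (mod 17)
16^6 mod 17 = 1

16^566 ≡ 1 (mod 17)


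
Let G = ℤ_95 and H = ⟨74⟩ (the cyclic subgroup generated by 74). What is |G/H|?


|⟨74⟩| = n / gcd(74, 95) = 95 / 1 = 95
H is normal (ℤ_95 is abelian).
|G/H| = |G| / |H| = 95 / 95 = 1

|G/H| = 1


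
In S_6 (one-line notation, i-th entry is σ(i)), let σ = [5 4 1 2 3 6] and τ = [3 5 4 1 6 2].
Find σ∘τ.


σ∘τ: apply τ first, then σ
1 →τ 3 →σ 1
2 →τ 5 →σ 3
3 →τ 4 →σ 2
4 →τ 1 →σ 5
5 →τ 6 →σ 6
6 →τ 2 →σ 4

σ∘τ = [1 3 2 5 6 4]


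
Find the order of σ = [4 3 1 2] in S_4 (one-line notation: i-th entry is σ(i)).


Cycle decomposition: (1 4 2 3)
Cycle lengths: 4
Order = lcm(4) = 4

ord(σ) = 4


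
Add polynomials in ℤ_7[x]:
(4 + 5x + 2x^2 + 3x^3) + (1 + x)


Add coefficients mod 7:
x^0: 4 + 1 = 5 (mod 7)
x^1: 5 + 1 = 6 (mod 7)
x^2: 2 + 0 = 2 (mod 7)
x^3: 3 + 0 = 3 (mod 7)
Result: 5 + 6x + 2x^2 + 3x^3

f + g = 5 + 6x + 2x^2 + 3x^3


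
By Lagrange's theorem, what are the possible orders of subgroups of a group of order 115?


Lagrange's theorem: |H| divides |G|
|G| = 115
Divisors of 115: 1, 5, 23, 115

Possible subgroup orders: {1, 5, 23, 115}


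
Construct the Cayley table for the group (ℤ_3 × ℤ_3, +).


Elements: {(0,0), (0,1), (0,2), (1,0), (1,1), (1,2), (2,0), (2,1), (2,2)}
Operation: componentwise addition mod (3, 3)
Entry (a, b) = ((a₁+b₁) mod 3, (a₂+b₂) mod 3)

Cayley table:
      | (0,0) | (0,1) | (0,2) | (1,0) | (1,1) | (1,2) | (2,0) | (2,1) | (2,2)
(0,0) | (0,0) | (0,1) | (0,2) | (1,0) | (1,1) | (1,2) | (2,0) | (2,1) | (2,2)
(0,1) | (0,1) | (0,2) | (0,0) | (1,1) | (1,2) | (1,0) | (2,1) | (2,2) | (2,0)
(0,2) | (0,2) | (0,0) | (0,1) | (1,2) | (1,0) | (1,1) | (2,2) | (2,0) | (2,1)
(1,0) | (1,0) | (1,1) | (1,2) | (2,0) | (2,1) | (2,2) | (0,0) | (0,1) | (0,2)
(1,1) | (1,1) | (1,2) | (1,0) | (2,1) | (2,2) | (2,0) | (0,1) | (0,2) | (0,0)
(1,2) | (1,2) | (1,0) | (1,1) | (2,2) | (2,0) | (2,1) | (0,2) | (0,0) | (0,1)
(2,0) | (2,0) | (2,1) | (2,2) | (0,0) | (0,1) | (0,2) | (1,0) | (1,1) | (1,2)
(2,1) | (2,1) | (2,2) | (2,0) | (0,1) | (0,2) | (0,0) | (1,1) | (1,2) | (1,0)
(2,2) | (2,2) | (2,0) | (2,1) | (0,2) | (0,0) | (0,1) | (1,2) | (1,0) | (1,1)


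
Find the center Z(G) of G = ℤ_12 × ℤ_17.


Z(G) = {g ∈ G | gx = xg for all x ∈ G}
Direct product of abelian groups is abelian, so Z(G) = G

Z(ℤ_12 × ℤ_17) = ℤ_12 × ℤ_17


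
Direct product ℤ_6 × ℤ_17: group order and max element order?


|ℤ_6 × ℤ_17| = 6 × 17 = 102
Max element order = lcm(6,17) = 102
Cyclic? Yes (gcd=1)

|ℤ_6×ℤ_17| = 102, max element order = 102


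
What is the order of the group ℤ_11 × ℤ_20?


|A × B| = |A| · |B|
|ℤ_11 × ℤ_20| = 11 × 20 = 220

|ℤ_11 × ℤ_20| = 220


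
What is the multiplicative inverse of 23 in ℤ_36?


Use the extended Euclidean algorithm to write 1 = 23·s + 36·t; then s mod 36 is the inverse.
Euclidean algorithm:
  23 = 0·36 + 23
  36 = 1·23 + 13
  23 = 1·13 + 10
  13 = 1·10 + 3
  10 = 3·3 + 1
  3 = 3·1 + 0
gcd(23,36) = 1
Back-substitution gives: 23·(11) + 36·(-7) = 1
So 23⁻¹ ≡ 11 ≡ 11 (mod 36)
Check: 23 × 11 = 253 ≡ 1 (mod 36) ✓

23⁻¹ ≡ 11 (mod 36)


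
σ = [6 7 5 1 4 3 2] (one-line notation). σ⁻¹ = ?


To find σ⁻¹, swap domain and range:
σ(1) = 6 → σ⁻¹(6) = 1
σ(2) = 7 → σ⁻¹(7) = 2
σ(3) = 5 → σ⁻¹(5) = 3
σ(4) = 1 → σ⁻¹(1) = 4
σ(5) = 4 → σ⁻¹(4) = 5
σ(6) = 3 → σ⁻¹(3) = 6
σ(7) = 2 → σ⁻¹(2) = 7

σ⁻¹ = [4 7 6 5 3 1 2]


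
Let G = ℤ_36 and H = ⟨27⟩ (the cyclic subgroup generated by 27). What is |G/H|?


|⟨27⟩| = n / gcd(27, 36) = 36 / 9 = 4
H is normal (ℤ_36 is abelian).
|G/H| = |G| / |H| = 36 / 4 = 9

|G/H| = 9


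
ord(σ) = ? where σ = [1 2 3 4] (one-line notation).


Cycle decomposition: identity (all elements fixed)
Order = 1 (identity has order 1)

ord(σ) = 1


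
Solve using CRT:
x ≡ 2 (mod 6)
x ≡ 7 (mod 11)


m₁ = 6, m₂ = 11, gcd = 1, so CRT applies. M = m₁·m₂ = 66
Let M₁ = M/m₁ = 11, M₂ = M/m₂ = 6
Find y₁ ≡ M₁⁻¹ (mod m₁): 11⁻¹ ≡ 5 (mod 6)
Find y₂ ≡ M₂⁻¹ (mod m₂): 6⁻¹ ≡ 2 (mod 11)
x = a₁·M₁·y₁ + a₂·M₂·y₂ = 2·11·5 + 7·6·2 = 194
Reduce mod 66: x ≡ 62
Check: 62 mod 6 = 2 ✓, 62 mod 11 = 7 ✓

x ≡ 62 (mod 66)


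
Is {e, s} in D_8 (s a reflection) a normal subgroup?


H = {e, s} in D_8 (s a reflection)
r·s·r⁻¹ = sr⁻² ≠ s for n ≥ 3, so {e, s} is not closed under conjugation

No, not a normal subgroup


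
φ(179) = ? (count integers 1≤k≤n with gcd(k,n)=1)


Factor n: 179 = 179
φ(n) = n · ∏(1 - 1/p) over distinct primes p | n
φ(179) = 179 · (1 - 1/179) = 178

φ(179) = 178


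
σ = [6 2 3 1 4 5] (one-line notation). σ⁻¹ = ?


To find σ⁻¹, swap domain and range:
σ(1) = 6 → σ⁻¹(6) = 1
σ(2) = 2 → σ⁻¹(2) = 2
σ(3) = 3 → σ⁻¹(3) = 3
σ(4) = 1 → σ⁻¹(1) = 4
σ(5) = 4 → σ⁻¹(4) = 5
σ(6) = 5 → σ⁻¹(5) = 6

σ⁻¹ = [4 2 3 5 6 1]


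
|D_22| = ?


|D_n| = 2n (n rotations and n reflections)
|D_22| = 2×22 = 44

|D_22| = 44


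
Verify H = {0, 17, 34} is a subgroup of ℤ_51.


Subgroup test for H = {0, 17, 34} in (ℤ_51, +):
(1) 0 ∈ H? Yes
(2) Closure: for all a,b ∈ H, (a+b) mod 51 ∈ H? Yes
(3) Inverses: for all a ∈ H, -a mod 51 ∈ H? Yes

Yes, H is a subgroup of ℤ_51


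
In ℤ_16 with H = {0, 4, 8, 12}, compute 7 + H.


7 + H = {7 + h (mod 16) : h ∈ H}
7+0=7, 7+4=11, 7+8=15, 7+12=3
7 + H = {3, 7, 11, 15} = 3 + H

7 + H = {3, 7, 11, 15}


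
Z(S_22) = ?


Z(G) = {g ∈ G | gx = xg for all x ∈ G}
S_n is non-abelian for n ≥ 3; Z(S_22) is trivial

Z(S_22) = {e}


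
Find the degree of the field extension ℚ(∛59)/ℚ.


∛59 has minimal polynomial x³ - 59 (irreducible over ℚ since 59 is not a perfect cube)

[ℚ(∛59)/ℚ] = 3


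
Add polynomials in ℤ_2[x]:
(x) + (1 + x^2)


Add coefficients mod 2:
x^0: 0 + 1 = 1 (mod 2)
x^1: 1 + 0 = 1 (mod 2)
x^2: 0 + 1 = 1 (mod 2)
Result: 1 + x + x^2

f + g = 1 + x + x^2


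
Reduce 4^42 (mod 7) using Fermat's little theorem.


Fermat's little theorem: if p is prime and gcd(a,p)=1, then a^(p-1) ≡ 1 (mod p)
p = 7 is prime, gcd(4,7) = 1
Reduce exponent: 42 mod 6 = 0
So 4^42 ≡ 4^0 (mod 7)
4^0 = 1

4^42 ≡ 1 (mod 7)


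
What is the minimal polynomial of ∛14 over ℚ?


∛14 satisfies x³ - 14 = 0, irreducible over ℚ (no rational root; 14 is not a perfect cube)

Minimal polynomial: x³ - 14


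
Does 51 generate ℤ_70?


g generates ℤ_n iff gcd(g, n) = 1
gcd(51, 70) = 1
Since gcd = 1, 51 is a generator.

Yes, 51 generates ℤ_70


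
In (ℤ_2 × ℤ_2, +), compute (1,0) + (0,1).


Operation: componentwise addition mod (2, 2)
(1,0) + (0,1) = ((a₁+b₁) mod 2, (a₂+b₂) mod 2) with a = (1,0), b = (0,1)

(1,0) + (0,1) = (1,1)


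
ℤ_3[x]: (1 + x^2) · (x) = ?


Expand and collect like terms; reduce coefficients mod 3:
x^0: 1·0 = 0 ≡ 0 (mod 3)
x^1: 1·1 + 0·0 = 1 ≡ 1 (mod 3)
x^2: 0·1 + 1·0 = 0 ≡ 0 (mod 3)
x^3: 1·1 = 1 ≡ 1 (mod 3)
Result: x + x^3

f · g = x + x^3


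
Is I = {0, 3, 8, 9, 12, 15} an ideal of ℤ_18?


Check ideal conditions for I = {0, 3, 8, 9, 12, 15} in ℤ_18:
(1) I is an additive subgroup? No
(2) For r ∈ ℤ_18 and a ∈ I: r·a ∈ I? No  [counterexample: r=2, a=3, r·a mod 18 = 6 ∉ I]

No, I is not an ideal of ℤ_18


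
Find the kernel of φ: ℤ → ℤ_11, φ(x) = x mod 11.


Kernel = preimage of identity
ker(φ) = {x ∈ ℤ : x ≡ 0 (mod 11)} = 11ℤ = {0, ±11, ±22, ...}

ker(φ) = 11ℤ


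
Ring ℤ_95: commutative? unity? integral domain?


ℤ_95 is a commutative ring with unity 1; 95 = 5×19 is composite, so 5·19 ≡ 0 gives zero divisors (not an integral domain)
Commutative: Yes
Integral domain: No
Has unity: Yes

ℤ_95: Commutative=Yes, Unity=Yes


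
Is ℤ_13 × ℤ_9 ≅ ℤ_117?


Comparing ℤ_13 × ℤ_9 and ℤ_117:
gcd(13,9) = 1, so ℤ_13 × ℤ_9 ≅ ℤ_117 (CRT)

Yes, ℤ_13 × ℤ_9 ≅ ℤ_117


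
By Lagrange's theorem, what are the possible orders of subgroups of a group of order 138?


Lagrange's theorem: |H| divides |G|
|G| = 138
Divisors of 138: 1, 2, 3, 6, 23, 46, 69, 138

Possible subgroup orders: {1, 2, 3, 6, 23, 46, 69, 138}


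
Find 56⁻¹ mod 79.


Use the extended Euclidean algorithm to write 1 = 56·s + 79·t; then s mod 79 is the inverse.
Euclidean algorithm:
  56 = 0·79 + 56
  79 = 1·56 + 23
  56 = 2·23 + 10
  23 = 2·10 + 3
  10 = 3·3 + 1
  3 = 3·1 + 0
gcd(56,79) = 1
Back-substitution gives: 56·(24) + 79·(-17) = 1
So 56⁻¹ ≡ 24 ≡ 24 (mod 79)
Check: 56 × 24 = 1344 ≡ 1 (mod 79) ✓

56⁻¹ ≡ 24 (mod 79)


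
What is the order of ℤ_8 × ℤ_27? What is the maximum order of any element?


|ℤ_8 × ℤ_27| = 8 × 27 = 216
Max element order = lcm(8,27) = 216
Cyclic? Yes (gcd=1)

|ℤ_8×ℤ_27| = 216, max element order = 216


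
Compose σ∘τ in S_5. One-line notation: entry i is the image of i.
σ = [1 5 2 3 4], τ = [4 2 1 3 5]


σ∘τ: apply τ first, then σ
1 →τ 4 →σ 3
2 →τ 2 →σ 5
3 →τ 1 →σ 1
4 →τ 3 →σ 2
5 →τ 5 →σ 4

σ∘τ = [3 5 1 2 4]


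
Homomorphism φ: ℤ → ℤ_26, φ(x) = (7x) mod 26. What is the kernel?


Kernel = preimage of identity
ker(φ) = {x ∈ ℤ : 7x ≡ 0 (mod 26)}. gcd(7,26) = 1, so 7x ≡ 0 (mod 26) ⟺ x ≡ 0 (mod 26/1 = 26). Hence ker(φ) = 26ℤ

ker(φ) = 26ℤ


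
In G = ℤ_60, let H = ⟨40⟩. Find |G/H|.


|⟨40⟩| = n / gcd(40, 60) = 60 / 20 = 3
H is normal (ℤ_60 is abelian).
|G/H| = |G| / |H| = 60 / 3 = 20

|G/H| = 20


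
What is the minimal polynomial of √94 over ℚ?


√94 satisfies x² - 94 = 0, irreducible over ℚ since 94 is squarefree

Minimal polynomial: x² - 94


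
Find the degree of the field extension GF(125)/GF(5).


GF(125) = GF(5^3), so the extension degree is 3

[GF(125)/GF(5)] = 3


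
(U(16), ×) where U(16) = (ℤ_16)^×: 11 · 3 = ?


Operation: multiplication mod 16
11 · 3 = (a × b) mod 16 with a = 11, b = 3

11 · 3 = 1


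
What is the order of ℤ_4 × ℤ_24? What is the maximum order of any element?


|ℤ_4 × ℤ_24| = 4 × 24 = 96
Max element order = lcm(4,24) = 24
Cyclic? No (gcd=4)

|ℤ_4×ℤ_24| = 96, max element order = 24


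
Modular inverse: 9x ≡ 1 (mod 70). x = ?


Use the extended Euclidean algorithm to write 1 = 9·s + 70·t; then s mod 70 is the inverse.
Euclidean algorithm:
  9 = 0·70 + 9
  70 = 7·9 + 7
  9 = 1·7 + 2
  7 = 3·2 + 1
  2 = 2·1 + 0
gcd(9,70) = 1
Back-substitution gives: 9·(-31) + 70·(4) = 1
So 9⁻¹ ≡ -31 ≡ 39 (mod 70)
Check: 9 × 39 = 351 ≡ 1 (mod 70) ✓

9⁻¹ ≡ 39 (mod 70)


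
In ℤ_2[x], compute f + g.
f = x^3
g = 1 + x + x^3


Add coefficients mod 2:
x^0: 0 + 1 = 1 (mod 2)
x^1: 0 + 1 = 1 (mod 2)
x^2: 0 + 0 = 0 (mod 2)
x^3: 1 + 1 = 0 (mod 2)
Result: 1 + x

f + g = 1 + x


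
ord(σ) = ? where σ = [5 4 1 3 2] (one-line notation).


Cycle decomposition: (1 5 2 4 3)
Cycle lengths: 5
Order = lcm(5) = 5

ord(σ) = 5


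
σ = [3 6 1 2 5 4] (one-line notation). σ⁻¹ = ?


To find σ⁻¹, swap domain and range:
σ(1) = 3 → σ⁻¹(3) = 1
σ(2) = 6 → σ⁻¹(6) = 2
σ(3) = 1 → σ⁻¹(1) = 3
σ(4) = 2 → σ⁻¹(2) = 4
σ(5) = 5 → σ⁻¹(5) = 5
σ(6) = 4 → σ⁻¹(4) = 6

σ⁻¹ = [3 4 1 6 5 2]


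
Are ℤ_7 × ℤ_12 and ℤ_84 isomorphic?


Comparing ℤ_7 × ℤ_12 and ℤ_84:
gcd(7,12) = 1, so ℤ_7 × ℤ_12 ≅ ℤ_84 (CRT)

Yes, ℤ_7 × ℤ_12 ≅ ℤ_84


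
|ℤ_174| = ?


ℤ_n has n elements.

|ℤ_174| = 174


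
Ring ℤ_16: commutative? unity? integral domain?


ℤ_16 is a commutative ring with unity 1; 16 = 2×8 is composite, so 2·8 ≡ 0 gives zero divisors (not an integral domain)
Commutative: Yes
Integral domain: No
Has unity: Yes

ℤ_16: Commutative=Yes, Unity=Yes


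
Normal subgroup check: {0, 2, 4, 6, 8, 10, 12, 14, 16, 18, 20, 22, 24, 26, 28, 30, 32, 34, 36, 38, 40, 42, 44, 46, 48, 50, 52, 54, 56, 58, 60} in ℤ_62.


H = {0, 2, 4, 6, 8, 10, 12, 14, 16, 18, 20, 22, 24, 26, 28, 30, 32, 34, 36, 38, 40, 42, 44, 46, 48, 50, 52, 54, 56, 58, 60} in ℤ_62
ℤ_62 is abelian; every subgroup of an abelian group is normal

Yes, normal subgroup


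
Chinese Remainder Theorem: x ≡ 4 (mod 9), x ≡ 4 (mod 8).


m₁ = 9, m₂ = 8, gcd = 1, so CRT applies. M = m₁·m₂ = 72
Let M₁ = M/m₁ = 8, M₂ = M/m₂ = 9
Find y₁ ≡ M₁⁻¹ (mod m₁): 8⁻¹ ≡ 8 (mod 9)
Find y₂ ≡ M₂⁻¹ (mod m₂): 9⁻¹ ≡ 1 (mod 8)
x = a₁·M₁·y₁ + a₂·M₂·y₂ = 4·8·8 + 4·9·1 = 292
Reduce mod 72: x ≡ 4
Check: 4 mod 9 = 4 ✓, 4 mod 8 = 4 ✓

x ≡ 4 (mod 72)


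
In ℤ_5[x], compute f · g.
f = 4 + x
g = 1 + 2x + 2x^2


Expand and collect like terms; reduce coefficients mod 5:
x^0: 4·1 = 4 ≡ 4 (mod 5)
x^1: 4·2 + 1·1 = 9 ≡ 4 (mod 5)
x^2: 4·2 + 1·2 = 10 ≡ 0 (mod 5)
x^3: 1·2 = 2 ≡ 2 (mod 5)
Result: 4 + 4x + 2x^3

f · g = 4 + 4x + 2x^3


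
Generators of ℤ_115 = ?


g generates ℤ_n iff gcd(g,n) = 1
Prime factors of 115: 5, 23
Generators are g ∈ {1,...,114} not divisible by any of these primes.
Generators: {1, 2, 3, 4, 6, 7, 8, 9, 11, 12, 13, 14, 16, 17, 18, 19, 21, 22, 24, 26, 27, 28, 29, 31, 32, 33, 34, 36, 37, 38, 39, 41, 42, 43, 44, 47, 48, 49, 51, 52, 53, 54, 56, 57, 58, 59, 61, 62, 63, 64, 66, 67, 68, 71, 72, 73, 74, 76, 77, 78, 79, 81, 82, 83, 84, 86, 87, 88, 89, 91, 93, 94, 96, 97, 98, 99, 101, 102, 103, 104, 106, 107, 108, 109, 111, 112, 113, 114}
Number of generators = φ(115) = 88

Generators of ℤ_115 = {1, 2, 3, 4, 6, 7, 8, 9, 11, 12, 13, 14, 16, 17, 18, 19, 21, 22, 24, 26, 27, 28, 29, 31, 32, 33, 34, 36, 37, 38, 39, 41, 42, 43, 44, 47, 48, 49, 51, 52, 53, 54, 56, 57, 58, 59, 61, 62, 63, 64, 66, 67, 68, 71, 72, 73, 74, 76, 77, 78, 79, 81, 82, 83, 84, 86, 87, 88, 89, 91, 93, 94, 96, 97, 98, 99, 101, 102, 103, 104, 106, 107, 108, 109, 111, 112, 113, 114}


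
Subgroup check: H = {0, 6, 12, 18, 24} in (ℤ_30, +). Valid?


Subgroup test for H = {0, 6, 12, 18, 24} in (ℤ_30, +):
(1) 0 ∈ H? Yes
(2) Closure: for all a,b ∈ H, (a+b) mod 30 ∈ H? Yes
(3) Inverses: for all a ∈ H, -a mod 30 ∈ H? Yes

Yes, H is a subgroup of ℤ_30


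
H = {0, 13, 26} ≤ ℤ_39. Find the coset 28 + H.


28 + H = {28 + h (mod 39) : h ∈ H}
28+0=28, 28+13=2, 28+26=15
28 + H = {2, 15, 28} = 2 + H

28 + H = {2, 15, 28}


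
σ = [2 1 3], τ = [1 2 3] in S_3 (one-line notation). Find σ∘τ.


σ∘τ: apply τ first, then σ
1 →τ 1 →σ 2
2 →τ 2 →σ 1
3 →τ 3 →σ 3

σ∘τ = [2 1 3]


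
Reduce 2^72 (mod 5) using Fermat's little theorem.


Fermat's little theorem: if p is prime and gcd(a,p)=1, then a^(p-1) ≡ 1 (mod p)
p = 5 is prime, gcd(2,5) = 1
Reduce exponent: 72 mod 4 = 0
So 2^72 ≡ 2^0 (mod 5)
2^0 = 1

2^72 ≡ 1 (mod 5)


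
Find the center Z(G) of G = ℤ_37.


Z(G) = {g ∈ G | gx = xg for all x ∈ G}
ℤ_37 is abelian, so Z(G) = G

Z(ℤ_37) = ℤ_37


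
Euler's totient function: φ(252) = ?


Factor n: 252 = 2^2 × 3^2 × 7
φ(n) = n · ∏(1 - 1/p) over distinct primes p | n
φ(252) = 252 · (1 - 1/2) · (1 - 1/3) · (1 - 1/7) = 72

φ(252) = 72


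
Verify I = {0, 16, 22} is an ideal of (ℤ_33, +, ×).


Check ideal conditions for I = {0, 16, 22} in ℤ_33:
(1) I is an additive subgroup? No
(2) For r ∈ ℤ_33 and a ∈ I: r·a ∈ I? No  [counterexample: r=2, a=16, r·a mod 33 = 32 ∉ I]

No, I is not an ideal of ℤ_33


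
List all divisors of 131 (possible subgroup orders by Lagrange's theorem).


Lagrange's theorem: |H| divides |G|
|G| = 131
Divisors of 131: 1, 131

Possible subgroup orders: {1, 131}


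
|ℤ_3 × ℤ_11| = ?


|A × B| = |A| · |B|
|ℤ_3 × ℤ_11| = 3 × 11 = 33

|ℤ_3 × ℤ_11| = 33


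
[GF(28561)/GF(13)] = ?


GF(28561) = GF(13^4), so the extension degree is 4

[GF(28561)/GF(13)] = 4


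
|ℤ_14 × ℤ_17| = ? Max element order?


|ℤ_14 × ℤ_17| = 14 × 17 = 238
Max element order = lcm(14,17) = 238
Cyclic? Yes (gcd=1)

|ℤ_14×ℤ_17| = 238, max element order = 238


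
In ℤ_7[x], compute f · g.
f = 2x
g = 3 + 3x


Expand and collect like terms; reduce coefficients mod 7:
x^0: 0·3 = 0 ≡ 0 (mod 7)
x^1: 0·3 + 2·3 = 6 ≡ 6 (mod 7)
x^2: 2·3 = 6 ≡ 6 (mod 7)
Result: 6x + 6x^2

f · g = 6x + 6x^2


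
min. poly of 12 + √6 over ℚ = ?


Let α = 12 + √6. Then α - 12 = √6, so (α - 12)² = 6, giving α² - 24α + 138 = 0. Degree 2 and α ∉ ℚ, so this is the minimal polynomial.

Minimal polynomial: x² - 24x + 138


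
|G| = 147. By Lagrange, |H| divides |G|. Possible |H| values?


Lagrange's theorem: |H| divides |G|
|G| = 147
Divisors of 147: 1, 3, 7, 21, 49, 147

Possible subgroup orders: {1, 3, 7, 21, 49, 147}


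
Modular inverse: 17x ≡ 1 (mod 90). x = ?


Use the extended Euclidean algorithm to write 1 = 17·s + 90·t; then s mod 90 is the inverse.
Euclidean algorithm:
  17 = 0·90 + 17
  90 = 5·17 + 5
  17 = 3·5 + 2
  5 = 2·2 + 1
  2 = 2·1 + 0
gcd(17,90) = 1
Back-substitution gives: 17·(-37) + 90·(7) = 1
So 17⁻¹ ≡ -37 ≡ 53 (mod 90)
Check: 17 × 53 = 901 ≡ 1 (mod 90) ✓

17⁻¹ ≡ 53 (mod 90)


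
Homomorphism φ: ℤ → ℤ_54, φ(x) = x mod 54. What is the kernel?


Kernel = preimage of identity
ker(φ) = {x ∈ ℤ : x ≡ 0 (mod 54)} = 54ℤ = {0, ±54, ±108, ...}

ker(φ) = 54ℤ


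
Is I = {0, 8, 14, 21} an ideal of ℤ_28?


Check ideal conditions for I = {0, 8, 14, 21} in ℤ_28:
(1) I is an additive subgroup? No
(2) For r ∈ ℤ_28 and a ∈ I: r·a ∈ I? No  [counterexample: r=2, a=8, r·a mod 28 = 16 ∉ I]

No, I is not an ideal of ℤ_28


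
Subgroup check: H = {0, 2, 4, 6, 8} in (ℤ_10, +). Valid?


Subgroup test for H = {0, 2, 4, 6, 8} in (ℤ_10, +):
(1) 0 ∈ H? Yes
(2) Closure: for all a,b ∈ H, (a+b) mod 10 ∈ H? Yes
(3) Inverses: for all a ∈ H, -a mod 10 ∈ H? Yes

Yes, H is a subgroup of ℤ_10


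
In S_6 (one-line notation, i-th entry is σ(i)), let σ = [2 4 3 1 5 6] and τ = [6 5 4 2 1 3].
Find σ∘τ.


σ∘τ: apply τ first, then σ
1 →τ 6 →σ 6
2 →τ 5 →σ 5
3 →τ 4 →σ 1
4 →τ 2 →σ 4
5 →τ 1 →σ 2
6 →τ 3 →σ 3

σ∘τ = [6 5 1 4 2 3]


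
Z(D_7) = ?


Z(G) = {g ∈ G | gx = xg for all x ∈ G}
For odd n, Z(D_n) = {e}: no nontrivial rotation commutes with all reflections

Z(D_7) = {e}


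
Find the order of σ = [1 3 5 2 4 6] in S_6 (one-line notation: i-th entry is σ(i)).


Cycle decomposition: (2 3 5 4)
Cycle lengths: 4
Order = lcm(4) = 4

ord(σ) = 4


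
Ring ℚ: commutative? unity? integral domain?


ℚ is a field: commutative, has unity, every nonzero element is a unit (hence an integral domain)
Commutative: Yes
Integral domain: Yes
Has unity: Yes

ℚ: Commutative=Yes, Unity=Yes


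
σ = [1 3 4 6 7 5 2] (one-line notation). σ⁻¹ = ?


To find σ⁻¹, swap domain and range:
σ(1) = 1 → σ⁻¹(1) = 1
σ(2) = 3 → σ⁻¹(3) = 2
σ(3) = 4 → σ⁻¹(4) = 3
σ(4) = 6 → σ⁻¹(6) = 4
σ(5) = 7 → σ⁻¹(7) = 5
σ(6) = 5 → σ⁻¹(5) = 6
σ(7) = 2 → σ⁻¹(2) = 7

σ⁻¹ = [1 7 2 3 6 4 5]


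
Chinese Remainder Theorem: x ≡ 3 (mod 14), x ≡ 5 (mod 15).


m₁ = 14, m₂ = 15, gcd = 1, so CRT applies. M = m₁·m₂ = 210
Let M₁ = M/m₁ = 15, M₂ = M/m₂ = 14
Find y₁ ≡ M₁⁻¹ (mod m₁): 15⁻¹ ≡ 1 (mod 14)
Find y₂ ≡ M₂⁻¹ (mod m₂): 14⁻¹ ≡ 14 (mod 15)
x = a₁·M₁·y₁ + a₂·M₂·y₂ = 3·15·1 + 5·14·14 = 1025
Reduce mod 210: x ≡ 185
Check: 185 mod 14 = 3 ✓, 185 mod 15 = 5 ✓

x ≡ 185 (mod 210)


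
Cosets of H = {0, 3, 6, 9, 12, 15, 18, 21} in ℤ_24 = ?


H = {0, 3, 6, 9, 12, 15, 18, 21}, |H| = 8
Number of cosets = |G|/|H| = 24/8 = 3
0 + H = {0, 3, 6, 9, 12, 15, 18, 21}
1 + H = {1, 4, 7, 10, 13, 16, 19, 22}
2 + H = {2, 5, 8, 11, 14, 17, 20, 23}

Cosets: 0+H={0,3,6,9,12,15,18,21}; 1+H={1,4,7,10,13,16,19,22}; 2+H={2,5,8,11,14,17,20,23}


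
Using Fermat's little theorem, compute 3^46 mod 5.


Fermat's little theorem: if p is prime and gcd(a,p)=1, then a^(p-1) ≡ 1 (mod p)
p = 5 is prime, gcd(3,5) = 1
Reduce exponent: 46 mod 4 = 2
So 3^46 ≡ 3^2 (mod 5)
3^2 mod 5 = 4

3^46 ≡ 4 (mod 5)


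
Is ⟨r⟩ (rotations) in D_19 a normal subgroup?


H = ⟨r⟩ (rotations) in D_19
The rotation subgroup ⟨r⟩ has index 2 in D_19, so it is normal

Yes, normal subgroup


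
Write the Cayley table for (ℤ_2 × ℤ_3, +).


Elements: {(0,0), (0,1), (0,2), (1,0), (1,1), (1,2)}
Operation: componentwise addition mod (2, 3)
Entry (a, b) = ((a₁+b₁) mod 2, (a₂+b₂) mod 3)

Cayley table:
      | (0,0) | (0,1) | (0,2) | (1,0) | (1,1) | (1,2)
(0,0) | (0,0) | (0,1) | (0,2) | (1,0) | (1,1) | (1,2)
(0,1) | (0,1) | (0,2) | (0,0) | (1,1) | (1,2) | (1,0)
(0,2) | (0,2) | (0,0) | (0,1) | (1,2) | (1,0) | (1,1)
(1,0) | (1,0) | (1,1) | (1,2) | (0,0) | (0,1) | (0,2)
(1,1) | (1,1) | (1,2) | (1,0) | (0,1) | (0,2) | (0,0)
(1,2) | (1,2) | (1,0) | (1,1) | (0,2) | (0,0) | (0,1)


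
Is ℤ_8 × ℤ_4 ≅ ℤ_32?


Comparing ℤ_8 × ℤ_4 and ℤ_32:
gcd(8,4) = 4 ≠ 1. Max element order in ℤ_8×ℤ_4 is lcm(8,4) = 8 < 32, so it has no element of order 32

No, ℤ_8 × ℤ_4 ≇ ℤ_32


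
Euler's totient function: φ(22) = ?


φ(n) = count of k ∈ {1,...,n} with gcd(k,n)=1
Coprimes to 22: {1, 3, 5, 7, 9, 13, 15, 17, 19, 21}
Count: 10

φ(22) = 10


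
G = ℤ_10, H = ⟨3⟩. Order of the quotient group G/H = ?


|⟨3⟩| = n / gcd(3, 10) = 10 / 1 = 10
H is normal (ℤ_10 is abelian).
|G/H| = |G| / |H| = 10 / 10 = 1

|G/H| = 1


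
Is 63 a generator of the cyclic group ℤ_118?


g generates ℤ_n iff gcd(g, n) = 1
gcd(63, 118) = 1
Since gcd = 1, 63 is a generator.

Yes, 63 generates ℤ_118


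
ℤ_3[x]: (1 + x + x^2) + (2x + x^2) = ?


Add coefficients mod 3:
x^0: 1 + 0 = 1 (mod 3)
x^1: 1 + 2 = 0 (mod 3)
x^2: 1 + 1 = 2 (mod 3)
Result: 1 + 2x^2

f + g = 1 + 2x^2


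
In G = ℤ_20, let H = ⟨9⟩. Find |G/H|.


|⟨9⟩| = n / gcd(9, 20) = 20 / 1 = 20
H is normal (ℤ_20 is abelian).
|G/H| = |G| / |H| = 20 / 20 = 1

|G/H| = 1


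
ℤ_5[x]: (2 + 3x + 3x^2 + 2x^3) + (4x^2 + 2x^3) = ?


Add coefficients mod 5:
x^0: 2 + 0 = 2 (mod 5)
x^1: 3 + 0 = 3 (mod 5)
x^2: 3 + 4 = 2 (mod 5)
x^3: 2 + 2 = 4 (mod 5)
Result: 2 + 3x + 2x^2 + 4x^3

f + g = 2 + 3x + 2x^2 + 4x^3


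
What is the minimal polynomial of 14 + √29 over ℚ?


Let α = 14 + √29. Then α - 14 = √29, so (α - 14)² = 29, giving α² - 28α + 167 = 0. Degree 2 and α ∉ ℚ, so this is the minimal polynomial.

Minimal polynomial: x² - 28x + 167


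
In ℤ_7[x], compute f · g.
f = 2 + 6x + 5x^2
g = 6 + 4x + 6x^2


Expand and collect like terms; reduce coefficients mod 7:
x^0: 2·6 = 12 ≡ 5 (mod 7)
x^1: 2·4 + 6·6 = 44 ≡ 2 (mod 7)
x^2: 2·6 + 6·4 + 5·6 = 66 ≡ 3 (mod 7)
x^3: 6·6 + 5·4 = 56 ≡ 0 (mod 7)
x^4: 5·6 = 30 ≡ 2 (mod 7)
Result: 5 + 2x + 3x^2 + 2x^4

f · g = 5 + 2x + 3x^2 + 2x^4


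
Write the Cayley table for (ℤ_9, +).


Elements: {0, 1, 2, 3, 4, 5, 6, 7, 8}
Operation: addition mod 9
Entry (a, b) = (a + b) mod 9

Cayley table:
  | 0 | 1 | 2 | 3 | 4 | 5 | 6 | 7 | 8
0 | 0 | 1 | 2 | 3 | 4 | 5 | 6 | 7 | 8
1 | 1 | 2 | 3 | 4 | 5 | 6 | 7 | 8 | 0
2 | 2 | 3 | 4 | 5 | 6 | 7 | 8 | 0 | 1
3 | 3 | 4 | 5 | 6 | 7 | 8 | 0 | 1 | 2
4 | 4 | 5 | 6 | 7 | 8 | 0 | 1 | 2 | 3
5 | 5 | 6 | 7 | 8 | 0 | 1 | 2 | 3 | 4
6 | 6 | 7 | 8 | 0 | 1 | 2 | 3 | 4 | 5
7 | 7 | 8 | 0 | 1 | 2 | 3 | 4 | 5 | 6
8 | 8 | 0 | 1 | 2 | 3 | 4 | 5 | 6 | 7


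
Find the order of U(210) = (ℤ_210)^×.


U(n) is the group of units mod n; |U(n)| = φ(n)
|U(210)| = φ(210) = 48

|U(210) = (ℤ_210)^×| = 48


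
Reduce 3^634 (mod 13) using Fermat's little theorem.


Fermat's little theorem: if p is prime and gcd(a,p)=1, then a^(p-1) ≡ 1 (mod p)
p = 13 is prime, gcd(3,13) = 1
Reduce exponent: 634 mod 12 = 10
So 3^634 ≡ 3^10 (mod 13)
3^10 mod 13 = 3

3^634 ≡ 3 (mod 13)


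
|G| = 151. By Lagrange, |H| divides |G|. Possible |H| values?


Lagrange's theorem: |H| divides |G|
|G| = 151
Divisors of 151: 1, 151

Possible subgroup orders: {1, 151}


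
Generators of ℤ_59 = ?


g generates ℤ_n iff gcd(g,n) = 1
Prime factors of 59: 59
Generators are g ∈ {1,...,58} not divisible by any of these primes.
Generators: {1, 2, 3, 4, 5, 6, 7, 8, 9, 10, 11, 12, 13, 14, 15, 16, 17, 18, 19, 20, 21, 22, 23, 24, 25, 26, 27, 28, 29, 30, 31, 32, 33, 34, 35, 36, 37, 38, 39, 40, 41, 42, 43, 44, 45, 46, 47, 48, 49, 50, 51, 52, 53, 54, 55, 56, 57, 58}
Number of generators = φ(59) = 58

Generators of ℤ_59 = {1, 2, 3, 4, 5, 6, 7, 8, 9, 10, 11, 12, 13, 14, 15, 16, 17, 18, 19, 20, 21, 22, 23, 24, 25, 26, 27, 28, 29, 30, 31, 32, 33, 34, 35, 36, 37, 38, 39, 40, 41, 42, 43, 44, 45, 46, 47, 48, 49, 50, 51, 52, 53, 54, 55, 56, 57, 58}


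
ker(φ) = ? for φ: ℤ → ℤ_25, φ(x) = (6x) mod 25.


Kernel = preimage of identity
ker(φ) = {x ∈ ℤ : 6x ≡ 0 (mod 25)}. gcd(6,25) = 1, so 6x ≡ 0 (mod 25) ⟺ x ≡ 0 (mod 25/1 = 25). Hence ker(φ) = 25ℤ

ker(φ) = 25ℤ


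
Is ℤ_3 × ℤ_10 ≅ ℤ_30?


Comparing ℤ_3 × ℤ_10 and ℤ_30:
gcd(3,10) = 1, so ℤ_3 × ℤ_10 ≅ ℤ_30 (CRT)

Yes, ℤ_3 × ℤ_10 ≅ ℤ_30


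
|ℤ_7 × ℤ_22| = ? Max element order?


|ℤ_7 × ℤ_22| = 7 × 22 = 154
Max element order = lcm(7,22) = 154
Cyclic? Yes (gcd=1)

|ℤ_7×ℤ_22| = 154, max element order = 154


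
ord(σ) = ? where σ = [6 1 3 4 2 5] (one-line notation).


Cycle decomposition: (1 6 5 2)
Cycle lengths: 4
Order = lcm(4) = 4

ord(σ) = 4


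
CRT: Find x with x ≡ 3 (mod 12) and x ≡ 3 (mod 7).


m₁ = 12, m₂ = 7, gcd = 1, so CRT applies. M = m₁·m₂ = 84
Let M₁ = M/m₁ = 7, M₂ = M/m₂ = 12
Find y₁ ≡ M₁⁻¹ (mod m₁): 7⁻¹ ≡ 7 (mod 12)
Find y₂ ≡ M₂⁻¹ (mod m₂): 12⁻¹ ≡ 3 (mod 7)
x = a₁·M₁·y₁ + a₂·M₂·y₂ = 3·7·7 + 3·12·3 = 255
Reduce mod 84: x ≡ 3
Check: 3 mod 12 = 3 ✓, 3 mod 7 = 3 ✓

x ≡ 3 (mod 84)


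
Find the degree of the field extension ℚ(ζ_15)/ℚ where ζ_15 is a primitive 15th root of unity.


[ℚ(ζ_n):ℚ] = deg Φ_n(x) = φ(n). Here φ(15) = 8

[ℚ(ζ_15)/ℚ where ζ_15 is a primitive 15th root of unity] = 8


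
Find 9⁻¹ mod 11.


Use the extended Euclidean algorithm to write 1 = 9·s + 11·t; then s mod 11 is the inverse.
Euclidean algorithm:
  9 = 0·11 + 9
  11 = 1·9 + 2
  9 = 4·2 + 1
  2 = 2·1 + 0
gcd(9,11) = 1
Back-substitution gives: 9·(5) + 11·(-4) = 1
So 9⁻¹ ≡ 5 ≡ 5 (mod 11)
Check: 9 × 5 = 45 ≡ 1 (mod 11) ✓

9⁻¹ ≡ 5 (mod 11)


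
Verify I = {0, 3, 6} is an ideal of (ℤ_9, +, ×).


Check ideal conditions for I = {0, 3, 6} in ℤ_9:
(1) I is an additive subgroup? Yes
(2) For r ∈ ℤ_9 and a ∈ I: r·a ∈ I? Yes

Yes, I is an ideal of ℤ_9


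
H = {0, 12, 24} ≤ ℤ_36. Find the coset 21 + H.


21 + H = {21 + h (mod 36) : h ∈ H}
21+0=21, 21+12=33, 21+24=9
21 + H = {9, 21, 33} = 9 + H

21 + H = {9, 21, 33}


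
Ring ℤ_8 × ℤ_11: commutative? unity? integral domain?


Direct product ring; commutative with unity (1,1); but (1,0)·(0,1) = (0,0) gives zero divisors, so not an integral domain
Commutative: Yes
Integral domain: No
Has unity: Yes

ℤ_8 × ℤ_11: Commutative=Yes, Unity=Yes


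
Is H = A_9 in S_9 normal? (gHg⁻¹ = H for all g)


H = A_9 in S_9
A_9 has index 2 in S_9, and every subgroup of index 2 is normal

Yes, normal subgroup


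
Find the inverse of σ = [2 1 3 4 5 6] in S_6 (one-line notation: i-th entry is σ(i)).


To find σ⁻¹, swap domain and range:
σ(1) = 2 → σ⁻¹(2) = 1
σ(2) = 1 → σ⁻¹(1) = 2
σ(3) = 3 → σ⁻¹(3) = 3
σ(4) = 4 → σ⁻¹(4) = 4
σ(5) = 5 → σ⁻¹(5) = 5
σ(6) = 6 → σ⁻¹(6) = 6

σ⁻¹ = [2 1 3 4 5 6]
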